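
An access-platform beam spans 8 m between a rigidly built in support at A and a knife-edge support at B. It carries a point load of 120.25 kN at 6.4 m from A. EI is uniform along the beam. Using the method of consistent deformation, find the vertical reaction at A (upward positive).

R_A = 35.59 kN

Choose R_B as the redundant. The primary structure is the cantilever fixed at A.
Downward deflection at the released point B due to the loads:
  point load 120.25 at a = 6.4: Pa²(3L − a)/(6EI) = 14448/EI
Flexibility coefficient — unit upward force at B: δ_{BB} = L³/(3EI) = 170.7/EI.
Compatibility at B: δ_0 − R_B·δ_{BB} = 0, so R_B = 14448/170.7 = 84.66 kN.
Vertical equilibrium: R_A = ΣP − R_B = 120.2 − 84.66 = 35.59 kN.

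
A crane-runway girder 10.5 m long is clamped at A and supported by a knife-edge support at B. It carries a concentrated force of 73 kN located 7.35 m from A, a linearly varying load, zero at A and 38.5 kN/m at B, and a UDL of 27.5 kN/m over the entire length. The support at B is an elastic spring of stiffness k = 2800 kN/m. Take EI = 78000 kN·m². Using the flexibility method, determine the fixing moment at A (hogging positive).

Take the reaction at B as the redundant and release it; the primary structure is a cantilever fixed at A.
Free-end deflection of the primary structure under the applied loading (downward +):
  point load 73 at a = 7.35: Pa²(3L − a)/(6EI) = 15873/EI
  triangular load, peak 38.5 at the free end: 11w₀L⁴/(120EI) = 42897/EI
  UDL 27.5: wL⁴/(8EI) = 41783/EI
  δ_0 = 100553/EI
Flexibility coefficient — unit upward force at B: δ_{BB} = L³/(3EI) = 385.9/EI.
With EI = 78000 kN·m²: δ_0 = 1.2891 m and δ_{BB} = 0.004947 m/kN.
Compatibility — the spring shortens by R_B/k under the reaction it provides: δ_0 − R_B·δ_{BB} = R_B/k. With 1/k = 0.000357 m/kN, R_B = δ_0 / (δ_{BB} + 1/k) = 1.2891 / (0.004947 + 0.000357) = 243 kN.
Moment equilibrium about A: M_A = Σ(load moments about A) − R_B·L = 3467 − 243×10.5 = 915.4 kN·m.

M_A = 915.4 kN·m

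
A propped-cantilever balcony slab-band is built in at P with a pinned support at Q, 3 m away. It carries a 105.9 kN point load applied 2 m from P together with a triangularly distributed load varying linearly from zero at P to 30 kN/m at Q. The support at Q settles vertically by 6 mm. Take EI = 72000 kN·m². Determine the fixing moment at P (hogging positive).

M_P = 206.8 kN·m

Release the roller at Q. Primary structure: cantilever fixed at P.
Primary-structure tip deflection at Q by superposition:
  point load 105.9 at a = 2: Pa²(3L − a)/(6EI) = 494.2/EI
  triangular load, peak 30 at the free end: 11w₀L⁴/(120EI) = 222.8/EI
  δ_0 = 717/EI
Flexibility coefficient — unit upward force at Q: δ_{QQ} = L³/(3EI) = 9/EI.
With EI = 72000 kN·m²: δ_0 = 0.009958 m and δ_{QQ} = 0.000125 m/kN.
Compatibility — the beam at Q must follow the support down by 0.006 m: δ_0 − R_Q·δ_{QQ} = 0.006, so R_Q = (0.009958 − 0.006)/0.000125 = 31.66 kN.
Moment equilibrium about P: M_P = Σ(load moments about P) − R_Q·L = 301.8 − 31.66×3 = 206.8 kN·m.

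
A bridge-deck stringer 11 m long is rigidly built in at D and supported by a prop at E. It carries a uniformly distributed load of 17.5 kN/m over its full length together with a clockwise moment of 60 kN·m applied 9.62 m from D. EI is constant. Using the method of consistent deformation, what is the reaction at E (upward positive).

R_E = 80.24 kN

Remove the prop at E; the released (primary) structure is a cantilever built in at D.
Primary-structure tip deflection at E by superposition:
  UDL 17.5: wL⁴/(8EI) = 32027/EI
  clockwise couple 60 at a = 9.62: M₀a(2L − a)/(2EI) = 3573/EI
  δ_0 = 35600/EI
Tip deflection under a unit load at E: L³/(3EI) = 443.7/EI.
Compatibility at E: δ_0 − R_E·δ_{EE} = 0, so R_E = 35600/443.7 = 80.24 kN.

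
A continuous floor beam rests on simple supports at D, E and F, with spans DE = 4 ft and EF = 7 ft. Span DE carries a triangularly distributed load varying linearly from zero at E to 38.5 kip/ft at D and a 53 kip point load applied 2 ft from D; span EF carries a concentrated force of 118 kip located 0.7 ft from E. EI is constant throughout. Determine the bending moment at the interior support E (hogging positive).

Release continuity at E by inserting a hinge; the redundant is the internal moment M_E. The primary structure is two simply-supported spans DE and EF.
Discontinuity in slope at E on the released structure — sum the simple-span end rotations:
  span DE: triangular load, peak 38.5: 7w₀L³/(360EI) = 47.91/EI
  span DE: point load 53 at a = 2: Pab(L + a)/(6LEI) = 53/EI
  span EF: point load 118 at a = 0.7: Pab(L + b)/(6LEI) = 164.8/EI
  relative rotation θ_0 = (100.9 + 164.8)/EI = 265.7/EI
A unit hogging moment at E produces rotation L₁/(3EI) + L₂/(3EI) = 3.667/EI.
Compatibility: M_E·(L₁+L₂)/(3EI) = θ_0, giving M_E = 72.46 kip·ft (hogging).

M_E = 72.46 kip·ft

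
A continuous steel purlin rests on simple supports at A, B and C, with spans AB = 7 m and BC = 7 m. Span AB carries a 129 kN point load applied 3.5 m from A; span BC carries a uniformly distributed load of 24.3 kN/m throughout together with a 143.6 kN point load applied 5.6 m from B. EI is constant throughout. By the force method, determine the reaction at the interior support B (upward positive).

Release continuity at B by inserting a hinge; the redundant is the internal moment M_B. The primary structure is two simply-supported spans AB and BC.
End slopes at the hinge B, treating each span as simply supported:
  span AB: point load 129 at a = 3.5: Pab(L + a)/(6LEI) = 395.1/EI
  span BC: UDL 24.3: wL³/(24EI) = 347.3/EI
  span BC: point load 143.6 at a = 5.6: Pab(L + b)/(6LEI) = 225.2/EI
  relative rotation θ_0 = (395.1 + 572.5)/EI = 967.5/EI
A unit hogging moment at B produces rotation L₁/(3EI) + L₂/(3EI) = 4.667/EI.
Compatibility: M_B·(L₁+L₂)/(3EI) = θ_0, giving M_B = 207.3 kN·m (hogging).
Span AB, ΣM about A with M_B applied at B: R_B^{AB}·7 = 451.5 + 207.3, so R_B^{AB} = 94.12 kN and R_A = 129 − 94.12 = 34.88 kN.
Span BC, ΣM about C: R_B^{BC}·7 = 796.4 + 207.3, so R_B^{BC} = 143.4 kN and R_C = 313.7 − 143.4 = 170.3 kN.
R_B = 94.12 + 143.4 = 237.5 kN.

R_B = 237.5 kN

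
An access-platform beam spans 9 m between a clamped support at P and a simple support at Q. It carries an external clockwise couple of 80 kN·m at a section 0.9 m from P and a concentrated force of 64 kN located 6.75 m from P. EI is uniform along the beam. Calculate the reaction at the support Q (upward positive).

R_Q = 43.03 kN

Choose R_Q as the redundant. The primary structure is the cantilever fixed at P.
Downward deflection at the released point Q due to the loads:
  clockwise couple 80 at a = 0.9: M₀a(2L − a)/(2EI) = 615.6/EI
  point load 64 at a = 6.75: Pa²(3L − a)/(6EI) = 9842/EI
  δ_0 = 10457/EI
Tip deflection under a unit load at Q: L³/(3EI) = 243/EI.
Compatibility at Q: δ_0 − R_Q·δ_{QQ} = 0, so R_Q = 10457/243 = 43.03 kN.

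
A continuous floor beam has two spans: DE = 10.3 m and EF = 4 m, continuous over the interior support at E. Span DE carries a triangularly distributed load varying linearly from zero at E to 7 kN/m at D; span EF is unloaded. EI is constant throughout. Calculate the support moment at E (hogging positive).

Insert a hinge at E; M_E is the redundant, and each span becomes simply supported.
End slopes at the hinge E, treating each span as simply supported:
  span DE: triangular load, peak 7: 7w₀L³/(360EI) = 148.7/EI
  relative rotation θ_0 = (148.7 + 0)/EI = 148.7/EI
A unit hogging moment at E produces rotation L₁/(3EI) + L₂/(3EI) = 4.767/EI.
Slope continuity at E: θ_0 = M_E·4.767/EI, so M_E = 148.7/4.767 = 31.2 kN·m (hogging).

M_E = 31.2 kN·m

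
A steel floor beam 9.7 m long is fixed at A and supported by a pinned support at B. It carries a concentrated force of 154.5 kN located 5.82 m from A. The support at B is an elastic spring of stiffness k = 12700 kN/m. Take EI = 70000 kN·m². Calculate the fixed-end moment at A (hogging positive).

M_A = 263.3 kN·m

Take the reaction at B as the redundant and release it; the primary structure is a cantilever fixed at A.
Primary-structure tip deflection at B by superposition:
  point load 154.5 at a = 5.82: Pa²(3L − a)/(6EI) = 20305/EI
Tip deflection under a unit load at B: L³/(3EI) = 304.2/EI.
With EI = 70000 kN·m²: δ_0 = 0.29007 m and δ_{BB} = 0.004346 m/kN.
Compatibility — the spring shortens by R_B/k under the reaction it provides: δ_0 − R_B·δ_{BB} = R_B/k. With 1/k = 0.000079 m/kN, R_B = δ_0 / (δ_{BB} + 1/k) = 0.29007 / (0.004346 + 0.000079) = 65.56 kN.
Moment equilibrium about A: M_A = Σ(load moments about A) − R_B·L = 899.2 − 65.56×9.7 = 263.3 kN·m.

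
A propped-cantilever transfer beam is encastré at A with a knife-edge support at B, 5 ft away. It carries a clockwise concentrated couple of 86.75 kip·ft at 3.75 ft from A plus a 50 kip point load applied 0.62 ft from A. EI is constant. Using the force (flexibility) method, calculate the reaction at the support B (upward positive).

R_B = 25.5 kip

Choose R_B as the redundant. The primary structure is the cantilever fixed at A.
Free-end deflection of the primary structure under the applied loading (downward +):
  clockwise couple 86.75 at a = 3.75: M₀a(2L − a)/(2EI) = 1017/EI
  point load 50 at a = 0.62: Pa²(3L − a)/(6EI) = 46.06/EI
  δ_0 = 1063/EI
Flexibility coefficient — unit upward force at B: δ_{BB} = L³/(3EI) = 41.67/EI.
The prop prevents deflection at B: R_B = δ_0/δ_{BB} = 1063/41.67 = 25.5 kip.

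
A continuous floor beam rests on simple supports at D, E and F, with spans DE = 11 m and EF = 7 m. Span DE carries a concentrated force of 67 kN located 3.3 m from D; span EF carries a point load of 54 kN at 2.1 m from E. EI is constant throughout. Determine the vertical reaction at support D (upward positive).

R_D = 38.93 kN

Insert a hinge at E; M_E is the redundant, and each span becomes simply supported.
End slopes at the hinge E, treating each span as simply supported:
  span DE: point load 67 at a = 3.3: Pab(L + a)/(6LEI) = 368.9/EI
  span EF: point load 54 at a = 2.1: Pab(L + b)/(6LEI) = 157.4/EI
  relative rotation θ_0 = (368.9 + 157.4)/EI = 526.3/EI
A unit hogging moment at E produces rotation L₁/(3EI) + L₂/(3EI) = 6/EI.
Compatibility: M_E·(L₁+L₂)/(3EI) = θ_0, giving M_E = 87.72 kN·m (hogging).
Span DE, ΣM about D with M_E applied at E: R_E^{DE}·11 = 221.1 + 87.72, so R_E^{DE} = 28.07 kN and R_D = 67 − 28.07 = 38.93 kN.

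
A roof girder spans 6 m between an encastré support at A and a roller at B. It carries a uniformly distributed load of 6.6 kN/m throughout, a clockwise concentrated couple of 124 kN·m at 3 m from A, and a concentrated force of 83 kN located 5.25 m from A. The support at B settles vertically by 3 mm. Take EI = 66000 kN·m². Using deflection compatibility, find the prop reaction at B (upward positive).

R_B = 102.9 kN

Release the roller at B. Primary structure: cantilever fixed at A.
Primary-structure tip deflection at B by superposition:
  UDL 6.6: wL⁴/(8EI) = 1069/EI
  clockwise couple 124 at a = 3: M₀a(2L − a)/(2EI) = 1674/EI
  point load 83 at a = 5.25: Pa²(3L − a)/(6EI) = 4861/EI
  δ_0 = 7605/EI
Flexibility coefficient — unit upward force at B: δ_{BB} = L³/(3EI) = 72/EI.
With EI = 66000 kN·m²: δ_0 = 0.11522 m and δ_{BB} = 0.001091 m/kN.
Compatibility — the beam at B must follow the support down by 0.003 m: δ_0 − R_B·δ_{BB} = 0.003, so R_B = (0.11522 − 0.003)/0.001091 = 102.9 kN.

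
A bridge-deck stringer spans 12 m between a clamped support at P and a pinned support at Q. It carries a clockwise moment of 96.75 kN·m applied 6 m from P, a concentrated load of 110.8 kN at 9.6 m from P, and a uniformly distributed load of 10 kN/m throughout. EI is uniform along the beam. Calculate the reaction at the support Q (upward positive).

Release the roller at Q. Primary structure: cantilever fixed at P.
Free-end deflection of the primary structure under the applied loading (downward +):
  clockwise couple 96.75 at a = 6: M₀a(2L − a)/(2EI) = 5224/EI
  point load 110.8 at a = 9.6: Pa²(3L − a)/(6EI) = 44930/EI
  UDL 10: wL⁴/(8EI) = 25920/EI
  δ_0 = 76074/EI
Flexibility coefficient — unit upward force at Q: δ_{QQ} = L³/(3EI) = 576/EI.
The prop prevents deflection at Q: R_Q = δ_0/δ_{QQ} = 76074/576 = 132.1 kN.

R_Q = 132.1 kN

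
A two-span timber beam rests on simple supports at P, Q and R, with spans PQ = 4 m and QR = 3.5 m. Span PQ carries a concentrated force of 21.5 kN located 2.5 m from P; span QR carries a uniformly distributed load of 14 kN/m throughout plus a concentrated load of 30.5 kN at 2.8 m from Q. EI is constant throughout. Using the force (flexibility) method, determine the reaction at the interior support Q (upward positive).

R_Q = 56.64 kN

Take M_Q as the redundant. Released structure: two simple spans PQ and QR with a hinge at Q.
End slopes at the hinge Q, treating each span as simply supported:
  span PQ: point load 21.5 at a = 2.5: Pab(L + a)/(6LEI) = 21.84/EI
  span QR: UDL 14: wL³/(24EI) = 25.01/EI
  span QR: point load 30.5 at a = 2.8: Pab(L + b)/(6LEI) = 11.96/EI
  relative rotation θ_0 = (21.84 + 36.97)/EI = 58.8/EI
A unit hogging moment at Q produces rotation L₁/(3EI) + L₂/(3EI) = 2.5/EI.
Compatibility: M_Q·(L₁+L₂)/(3EI) = θ_0, giving M_Q = 23.52 kN·m (hogging).
Span PQ, ΣM about P with M_Q applied at Q: R_Q^{PQ}·4 = 53.75 + 23.52, so R_Q^{PQ} = 19.32 kN and R_P = 21.5 − 19.32 = 2.182 kN.
Span QR, ΣM about R: R_Q^{QR}·3.5 = 107.1 + 23.52, so R_Q^{QR} = 37.32 kN and R_R = 79.5 − 37.32 = 42.18 kN.
R_Q = 19.32 + 37.32 = 56.64 kN.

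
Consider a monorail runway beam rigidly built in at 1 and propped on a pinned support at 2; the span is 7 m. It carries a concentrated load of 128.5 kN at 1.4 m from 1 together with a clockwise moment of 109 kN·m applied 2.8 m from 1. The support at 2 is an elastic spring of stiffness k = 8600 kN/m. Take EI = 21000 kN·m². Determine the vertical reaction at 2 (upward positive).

Take the reaction at 2 as the redundant and release it; the primary structure is a cantilever fixed at 1.
Free-end deflection of the primary structure under the applied loading (downward +):
  point load 128.5 at a = 1.4: Pa²(3L − a)/(6EI) = 822.7/EI
  clockwise couple 109 at a = 2.8: M₀a(2L − a)/(2EI) = 1709/EI
  δ_0 = 2532/EI
Tip deflection under a unit load at 2: L³/(3EI) = 114.3/EI.
With EI = 21000 kN·m²: δ_0 = 0.12056 m and δ_{22} = 0.005444 m/kN.
Compatibility — the spring shortens by R_2/k under the reaction it provides: δ_0 − R_2·δ_{22} = R_2/k. With 1/k = 0.000116 m/kN, R_2 = δ_0 / (δ_{22} + 1/k) = 0.12056 / (0.005444 + 0.000116) = 21.68 kN.

R_2 = 21.68 kN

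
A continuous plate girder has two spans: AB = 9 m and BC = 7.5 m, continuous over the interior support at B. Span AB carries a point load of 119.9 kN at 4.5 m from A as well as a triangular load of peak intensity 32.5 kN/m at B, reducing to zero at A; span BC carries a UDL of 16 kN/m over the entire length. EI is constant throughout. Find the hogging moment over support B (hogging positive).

M_B = 257.2 kN·m

Take M_B as the redundant. Released structure: two simple spans AB and BC with a hinge at B.
Rotations at B on the released spans (each span's end-slope, ×1/EI):
  span AB: point load 119.9 at a = 4.5: Pab(L + a)/(6LEI) = 607/EI
  span AB: triangular load, peak 32.5: w₀L³/(45EI) = 526.5/EI
  span BC: UDL 16: wL³/(24EI) = 281.2/EI
  relative rotation θ_0 = (1133 + 281.2)/EI = 1415/EI
A unit hogging moment at B produces rotation L₁/(3EI) + L₂/(3EI) = 5.5/EI.
Compatibility: M_B·(L₁+L₂)/(3EI) = θ_0, giving M_B = 257.2 kN·m (hogging).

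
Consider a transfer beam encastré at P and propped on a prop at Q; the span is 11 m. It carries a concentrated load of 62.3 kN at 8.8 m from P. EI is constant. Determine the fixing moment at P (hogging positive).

M_P = 65.79 kN·m

Remove the prop at Q; the released (primary) structure is a cantilever built in at P.
Downward deflection at the released point Q due to the loads:
  point load 62.3 at a = 8.8: Pa²(3L − a)/(6EI) = 19459/EI
Tip deflection under a unit load at Q: L³/(3EI) = 443.7/EI.
The prop prevents deflection at Q: R_Q = δ_0/δ_{QQ} = 19459/443.7 = 43.86 kN.
Moment equilibrium about P: M_P = Σ(load moments about P) − R_Q·L = 548.2 − 43.86×11 = 65.79 kN·m.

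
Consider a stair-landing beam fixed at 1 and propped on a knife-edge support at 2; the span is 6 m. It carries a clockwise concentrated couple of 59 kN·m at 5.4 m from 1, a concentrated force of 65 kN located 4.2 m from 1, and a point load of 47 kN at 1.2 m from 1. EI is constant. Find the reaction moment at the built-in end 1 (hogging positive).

Take the reaction at 2 as the redundant and release it; the primary structure is a cantilever fixed at 1.
Downward deflection at the released point 2 due to the loads:
  clockwise couple 59 at a = 5.4: M₀a(2L − a)/(2EI) = 1051/EI
  point load 65 at a = 4.2: Pa²(3L − a)/(6EI) = 2637/EI
  point load 47 at a = 1.2: Pa²(3L − a)/(6EI) = 189.5/EI
  δ_0 = 3878/EI
Flexibility coefficient — unit upward force at 2: δ_{22} = L³/(3EI) = 72/EI.
Compatibility at 2: δ_0 − R_2·δ_{22} = 0, so R_2 = 3878/72 = 53.86 kN.
Moment equilibrium about 1: M_1 = Σ(load moments about 1) − R_2·L = 388.4 − 53.86×6 = 65.23 kN·m.

M_1 = 65.23 kN·m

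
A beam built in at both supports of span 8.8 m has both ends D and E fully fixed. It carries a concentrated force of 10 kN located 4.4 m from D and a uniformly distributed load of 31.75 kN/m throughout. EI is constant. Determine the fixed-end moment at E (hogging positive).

M_E = 215.9 kN·m

Take the two fixed-end moments M_D, M_E as redundants; the released structure is the simple span DE.
On the primary (simply-supported) span, the end slopes from the loading are:
  at D: point load 10 at a = 4.4: Pab(L + b)/(6LEI) = 48.4/EI
  at E: point load 10 at a = 4.4: Pab(L + a)/(6LEI) = 48.4/EI
  at D: UDL 31.75: wL³/(24EI) = 901.5/EI
  at E: UDL 31.75: wL³/(24EI) = 901.5/EI
  θ_D0 = 949.9/EI,  θ_E0 = 949.9/EI
Flexibility coefficients: a unit moment at one end gives L/(3EI) there and L/(6EI) at the far end, so f₁₁ = f₂₂ = 2.933/EI and f₁₂ = f₂₁ = 1.467/EI.
Compatibility — zero rotation at each built-in end:
  2.933 M_D + 1.467 M_E = 949.9
  1.467 M_D + 2.933 M_E = 949.9
Solving the pair gives M_D = 215.9 kN·m and M_E = 215.9 kN·m (hogging).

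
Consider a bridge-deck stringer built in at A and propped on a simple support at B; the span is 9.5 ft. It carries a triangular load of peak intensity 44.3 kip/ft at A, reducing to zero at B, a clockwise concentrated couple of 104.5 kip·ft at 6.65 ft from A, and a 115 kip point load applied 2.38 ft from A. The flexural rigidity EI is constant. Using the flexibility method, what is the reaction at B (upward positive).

Take the reaction at B as the redundant and release it; the primary structure is a cantilever fixed at A.
Downward deflection at the released point B due to the loads:
  triangular load, peak 44.3 at the fixed end: w₀L⁴/(30EI) = 12028/EI
  clockwise couple 104.5 at a = 6.65: M₀a(2L − a)/(2EI) = 4291/EI
  point load 115 at a = 2.38: Pa²(3L − a)/(6EI) = 2836/EI
  δ_0 = 19154/EI
Flexibility coefficient — unit upward force at B: δ_{BB} = L³/(3EI) = 285.8/EI.
Compatibility at B: δ_0 − R_B·δ_{BB} = 0, so R_B = 19154/285.8 = 67.02 kip.

R_B = 67.02 kip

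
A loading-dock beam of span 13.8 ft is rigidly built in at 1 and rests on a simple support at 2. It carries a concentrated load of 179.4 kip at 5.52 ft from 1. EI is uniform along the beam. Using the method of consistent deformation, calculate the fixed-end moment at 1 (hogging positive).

Take the reaction at 2 as the redundant and release it; the primary structure is a cantilever fixed at 1.
Free-end deflection of the primary structure under the applied loading (downward +):
  point load 179.4 at a = 5.52: Pa²(3L − a)/(6EI) = 32689/EI
Flexibility coefficient — unit upward force at 2: δ_{22} = L³/(3EI) = 876/EI.
Compatibility at 2: δ_0 − R_2·δ_{22} = 0, so R_2 = 32689/876 = 37.32 kip.
Moment equilibrium about 1: M_1 = Σ(load moments about 1) − R_2·L = 990.3 − 37.32×13.8 = 475.3 kip·ft.

M_1 = 475.3 kip·ft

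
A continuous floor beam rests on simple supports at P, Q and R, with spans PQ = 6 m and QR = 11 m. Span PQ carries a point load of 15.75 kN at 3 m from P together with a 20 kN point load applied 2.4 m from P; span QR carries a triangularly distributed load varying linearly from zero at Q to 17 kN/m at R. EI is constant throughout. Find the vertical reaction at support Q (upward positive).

Release continuity at Q by inserting a hinge; the redundant is the internal moment M_Q. The primary structure is two simply-supported spans PQ and QR.
End slopes at the hinge Q, treating each span as simply supported:
  span PQ: point load 15.75 at a = 3: Pab(L + a)/(6LEI) = 35.44/EI
  span PQ: point load 20 at a = 2.4: Pab(L + a)/(6LEI) = 40.32/EI
  span QR: triangular load, peak 17: 7w₀L³/(360EI) = 440/EI
  relative rotation θ_0 = (75.76 + 440)/EI = 515.7/EI
A unit hogging moment at Q produces rotation L₁/(3EI) + L₂/(3EI) = 5.667/EI.
Compatibility: M_Q·(L₁+L₂)/(3EI) = θ_0, giving M_Q = 91.01 kN·m (hogging).
Span PQ, ΣM about P with M_Q applied at Q: R_Q^{PQ}·6 = 95.25 + 91.01, so R_Q^{PQ} = 31.04 kN and R_P = 35.75 − 31.04 = 4.707 kN.
Span QR, ΣM about R: R_Q^{QR}·11 = 342.8 + 91.01, so R_Q^{QR} = 39.44 kN and R_R = 93.5 − 39.44 = 54.06 kN.
R_Q = 31.04 + 39.44 = 70.48 kN.

R_Q = 70.48 kN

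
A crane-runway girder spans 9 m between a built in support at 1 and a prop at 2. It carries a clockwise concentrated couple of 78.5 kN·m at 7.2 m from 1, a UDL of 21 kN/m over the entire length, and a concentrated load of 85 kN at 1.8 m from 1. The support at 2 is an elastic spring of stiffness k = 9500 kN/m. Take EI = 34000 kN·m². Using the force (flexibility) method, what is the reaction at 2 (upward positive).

R_2 = 86.91 kN

Choose R_2 as the redundant. The primary structure is the cantilever fixed at 1.
Deflection at 2 on the released cantilever, summing each load's contribution:
  clockwise couple 78.5 at a = 7.2: M₀a(2L − a)/(2EI) = 3052/EI
  UDL 21: wL⁴/(8EI) = 17223/EI
  point load 85 at a = 1.8: Pa²(3L − a)/(6EI) = 1157/EI
  δ_0 = 21431/EI
Flexibility coefficient — unit upward force at 2: δ_{22} = L³/(3EI) = 243/EI.
With EI = 34000 kN·m²: δ_0 = 0.63033 m and δ_{22} = 0.007147 m/kN.
Compatibility — the spring shortens by R_2/k under the reaction it provides: δ_0 − R_2·δ_{22} = R_2/k. With 1/k = 0.000105 m/kN, R_2 = δ_0 / (δ_{22} + 1/k) = 0.63033 / (0.007147 + 0.000105) = 86.91 kN.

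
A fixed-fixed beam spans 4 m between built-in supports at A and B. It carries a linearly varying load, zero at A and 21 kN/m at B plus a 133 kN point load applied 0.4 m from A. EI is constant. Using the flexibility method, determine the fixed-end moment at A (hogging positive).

M_A = 54.29 kN·m

Take the two fixed-end moments M_A, M_B as redundants; the released structure is the simple span AB.
Simple-span end rotations at A and B under the given loads:
  at A: triangular load, peak 21: 7w₀L³/(360EI) = 26.13/EI
  at B: triangular load, peak 21: w₀L³/(45EI) = 29.87/EI
  at A: point load 133 at a = 0.4: Pab(L + b)/(6LEI) = 60.65/EI
  at B: point load 133 at a = 0.4: Pab(L + a)/(6LEI) = 35.11/EI
  θ_A0 = 86.78/EI,  θ_B0 = 64.98/EI
Flexibility coefficients: a unit moment at one end gives L/(3EI) there and L/(6EI) at the far end, so f₁₁ = f₂₂ = 1.333/EI and f₁₂ = f₂₁ = 0.6667/EI.
Compatibility — zero rotation at each built-in end:
  1.333 M_A + 0.6667 M_B = 86.78
  0.6667 M_A + 1.333 M_B = 64.98
Solving the pair gives M_A = 54.29 kN·m and M_B = 21.59 kN·m (hogging).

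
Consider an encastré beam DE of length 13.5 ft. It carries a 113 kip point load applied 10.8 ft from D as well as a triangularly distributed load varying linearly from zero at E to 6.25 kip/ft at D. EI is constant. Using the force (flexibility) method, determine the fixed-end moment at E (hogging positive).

M_E = 233.2 kip·ft

Release both end moments; the primary structure is a simply-supported span DE with redundants M_D and M_E.
Simple-span end rotations at D and E under the given loads:
  at D: point load 113 at a = 10.8: Pab(L + b)/(6LEI) = 659/EI
  at E: point load 113 at a = 10.8: Pab(L + a)/(6LEI) = 988.5/EI
  at D: triangular load, peak 6.25: w₀L³/(45EI) = 341.7/EI
  at E: triangular load, peak 6.25: 7w₀L³/(360EI) = 299/EI
  θ_D0 = 1001/EI,  θ_E0 = 1288/EI
Flexibility coefficients: a unit moment at one end gives L/(3EI) there and L/(6EI) at the far end, so f₁₁ = f₂₂ = 4.5/EI and f₁₂ = f₂₁ = 2.25/EI.
Compatibility — zero rotation at each built-in end:
  4.5 M_D + 2.25 M_E = 1001
  2.25 M_D + 4.5 M_E = 1288
Solving the pair gives M_D = 105.8 kip·ft and M_E = 233.2 kip·ft (hogging).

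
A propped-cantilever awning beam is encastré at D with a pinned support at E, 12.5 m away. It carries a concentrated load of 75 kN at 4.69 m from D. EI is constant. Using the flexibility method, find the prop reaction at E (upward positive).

Release the roller at E. Primary structure: cantilever fixed at D.
Downward deflection at the released point E due to the loads:
  point load 75 at a = 4.69: Pa²(3L − a)/(6EI) = 9021/EI
Flexibility coefficient — unit upward force at E: δ_{EE} = L³/(3EI) = 651/EI.
The prop prevents deflection at E: R_E = δ_0/δ_{EE} = 9021/651 = 13.86 kN.

R_E = 13.86 kN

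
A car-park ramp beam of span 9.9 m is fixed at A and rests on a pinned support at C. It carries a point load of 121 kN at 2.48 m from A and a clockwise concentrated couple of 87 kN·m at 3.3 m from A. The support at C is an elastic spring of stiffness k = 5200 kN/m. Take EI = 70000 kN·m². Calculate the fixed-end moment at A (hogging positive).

M_A = 218.3 kN·m

Take the reaction at C as the redundant and release it; the primary structure is a cantilever fixed at A.
Primary-structure tip deflection at C by superposition:
  point load 121 at a = 2.48: Pa²(3L − a)/(6EI) = 3376/EI
  clockwise couple 87 at a = 3.3: M₀a(2L − a)/(2EI) = 2369/EI
  δ_0 = 5745/EI
Tip deflection under a unit load at C: L³/(3EI) = 323.4/EI.
With EI = 70000 kN·m²: δ_0 = 0.082068 m and δ_{CC} = 0.00462 m/kN.
Compatibility — the spring shortens by R_C/k under the reaction it provides: δ_0 − R_C·δ_{CC} = R_C/k. With 1/k = 0.000192 m/kN, R_C = δ_0 / (δ_{CC} + 1/k) = 0.082068 / (0.00462 + 0.000192) = 17.05 kN.
Moment equilibrium about A: M_A = Σ(load moments about A) − R_C·L = 387.1 − 17.05×9.9 = 218.3 kN·m.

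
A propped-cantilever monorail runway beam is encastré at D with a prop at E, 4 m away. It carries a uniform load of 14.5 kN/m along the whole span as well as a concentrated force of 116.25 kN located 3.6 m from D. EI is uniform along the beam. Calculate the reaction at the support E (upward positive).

R_E = 120.6 kN

Take the reaction at E as the redundant and release it; the primary structure is a cantilever fixed at D.
Free-end deflection of the primary structure under the applied loading (downward +):
  UDL 14.5: wL⁴/(8EI) = 464/EI
  point load 116.25 at a = 3.6: Pa²(3L − a)/(6EI) = 2109/EI
  δ_0 = 2573/EI
Tip deflection under a unit load at E: L³/(3EI) = 21.33/EI.
Compatibility at E: δ_0 − R_E·δ_{EE} = 0, so R_E = 2573/21.33 = 120.6 kN.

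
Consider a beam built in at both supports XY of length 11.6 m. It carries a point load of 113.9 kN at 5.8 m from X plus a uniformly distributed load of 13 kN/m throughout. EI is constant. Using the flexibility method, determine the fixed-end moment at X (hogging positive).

M_X = 310.9 kN·m

Release both end moments; the primary structure is a simply-supported span XY with redundants M_X and M_Y.
On the primary (simply-supported) span, the end slopes from the loading are:
  at X: point load 113.9 at a = 5.8: Pab(L + b)/(6LEI) = 957.9/EI
  at Y: point load 113.9 at a = 5.8: Pab(L + a)/(6LEI) = 957.9/EI
  at X: UDL 13: wL³/(24EI) = 845.5/EI
  at Y: UDL 13: wL³/(24EI) = 845.5/EI
  θ_X0 = 1803/EI,  θ_Y0 = 1803/EI
Flexibility coefficients: a unit moment at one end gives L/(3EI) there and L/(6EI) at the far end, so f₁₁ = f₂₂ = 3.867/EI and f₁₂ = f₂₁ = 1.933/EI.
Compatibility — zero rotation at each built-in end:
  3.867 M_X + 1.933 M_Y = 1803
  1.933 M_X + 3.867 M_Y = 1803
Solving the pair gives M_X = 310.9 kN·m and M_Y = 310.9 kN·m (hogging).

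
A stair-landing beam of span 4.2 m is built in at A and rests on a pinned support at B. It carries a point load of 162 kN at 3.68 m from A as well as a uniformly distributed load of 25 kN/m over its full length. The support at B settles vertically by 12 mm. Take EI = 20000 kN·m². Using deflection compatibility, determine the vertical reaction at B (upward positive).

Take the reaction at B as the redundant and release it; the primary structure is a cantilever fixed at A.
Free-end deflection of the primary structure under the applied loading (downward +):
  point load 162 at a = 3.68: Pa²(3L − a)/(6EI) = 3262/EI
  UDL 25: wL⁴/(8EI) = 972.4/EI
  δ_0 = 4234/EI
Tip deflection under a unit load at B: L³/(3EI) = 24.7/EI.
With EI = 20000 kN·m²: δ_0 = 0.2117 m and δ_{BB} = 0.001235 m/kN.
Compatibility — the beam at B must follow the support down by 0.012 m: δ_0 − R_B·δ_{BB} = 0.012, so R_B = (0.2117 − 0.012)/0.001235 = 161.7 kN.

R_B = 161.7 kN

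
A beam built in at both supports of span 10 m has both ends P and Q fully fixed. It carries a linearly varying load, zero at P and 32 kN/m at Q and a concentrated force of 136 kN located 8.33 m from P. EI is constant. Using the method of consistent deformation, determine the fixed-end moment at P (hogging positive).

M_P = 138.3 kN·m

Take the two fixed-end moments M_P, M_Q as redundants; the released structure is the simple span PQ.
Simple-span end rotations at P and Q under the given loads:
  at P: triangular load, peak 32: 7w₀L³/(360EI) = 622.2/EI
  at Q: triangular load, peak 32: w₀L³/(45EI) = 711.1/EI
  at P: point load 136 at a = 8.33: Pab(L + b)/(6LEI) = 368/EI
  at Q: point load 136 at a = 8.33: Pab(L + a)/(6LEI) = 578/EI
  θ_P0 = 990.2/EI,  θ_Q0 = 1289/EI
Flexibility coefficients: a unit moment at one end gives L/(3EI) there and L/(6EI) at the far end, so f₁₁ = f₂₂ = 3.333/EI and f₁₂ = f₂₁ = 1.667/EI.
Compatibility — zero rotation at each built-in end:
  3.333 M_P + 1.667 M_Q = 990.2
  1.667 M_P + 3.333 M_Q = 1289
Solving the pair gives M_P = 138.3 kN·m and M_Q = 317.6 kN·m (hogging).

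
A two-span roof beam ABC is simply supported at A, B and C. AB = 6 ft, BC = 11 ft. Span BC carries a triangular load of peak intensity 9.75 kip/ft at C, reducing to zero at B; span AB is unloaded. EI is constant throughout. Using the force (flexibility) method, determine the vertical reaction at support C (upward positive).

Take M_B as the redundant. Released structure: two simple spans AB and BC with a hinge at B.
End slopes at the hinge B, treating each span as simply supported:
  span BC: triangular load, peak 9.75: 7w₀L³/(360EI) = 252.3/EI
  relative rotation θ_0 = (0 + 252.3)/EI = 252.3/EI
A unit hogging moment at B produces rotation L₁/(3EI) + L₂/(3EI) = 5.667/EI.
Compatibility: M_B·(L₁+L₂)/(3EI) = θ_0, giving M_B = 44.53 kip·ft (hogging).
Span BC, ΣM about C: R_B^{BC}·11 = 196.6 + 44.53, so R_B^{BC} = 21.92 kip and R_C = 53.62 − 21.92 = 31.7 kip.

R_C = 31.7 kip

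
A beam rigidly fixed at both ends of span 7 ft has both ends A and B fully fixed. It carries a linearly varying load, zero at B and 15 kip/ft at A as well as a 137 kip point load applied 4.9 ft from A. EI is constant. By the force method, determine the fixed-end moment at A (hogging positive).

Release both end moments; the primary structure is a simply-supported span AB with redundants M_A and M_B.
End rotations of the released simple span under the applied load (×1/EI):
  at A: triangular load, peak 15: w₀L³/(45EI) = 114.3/EI
  at B: triangular load, peak 15: 7w₀L³/(360EI) = 100/EI
  at A: point load 137 at a = 4.9: Pab(L + b)/(6LEI) = 305.4/EI
  at B: point load 137 at a = 4.9: Pab(L + a)/(6LEI) = 399.4/EI
  θ_A0 = 419.8/EI,  θ_B0 = 499.5/EI
Flexibility coefficients: a unit moment at one end gives L/(3EI) there and L/(6EI) at the far end, so f₁₁ = f₂₂ = 2.333/EI and f₁₂ = f₂₁ = 1.167/EI.
Compatibility — zero rotation at each built-in end:
  2.333 M_A + 1.167 M_B = 419.8
  1.167 M_A + 2.333 M_B = 499.5
Solving the pair gives M_A = 97.17 kip·ft and M_B = 165.5 kip·ft (hogging).

M_A = 97.17 kip·ft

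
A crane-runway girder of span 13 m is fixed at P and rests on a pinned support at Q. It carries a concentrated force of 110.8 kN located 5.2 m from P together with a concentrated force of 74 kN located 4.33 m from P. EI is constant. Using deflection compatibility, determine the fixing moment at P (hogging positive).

M_P = 454.7 kN·m

Take the reaction at Q as the redundant and release it; the primary structure is a cantilever fixed at P.
Downward deflection at the released point Q due to the loads:
  point load 110.8 at a = 5.2: Pa²(3L − a)/(6EI) = 16878/EI
  point load 74 at a = 4.33: Pa²(3L − a)/(6EI) = 8017/EI
  δ_0 = 24895/EI
Flexibility coefficient — unit upward force at Q: δ_{QQ} = L³/(3EI) = 732.3/EI.
The prop prevents deflection at Q: R_Q = δ_0/δ_{QQ} = 24895/732.3 = 33.99 kN.
Moment equilibrium about P: M_P = Σ(load moments about P) − R_Q·L = 896.6 − 33.99×13 = 454.7 kN·m.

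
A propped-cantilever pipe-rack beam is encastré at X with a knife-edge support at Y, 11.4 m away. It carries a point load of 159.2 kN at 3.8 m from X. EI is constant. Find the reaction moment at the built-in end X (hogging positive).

M_X = 336.1 kN·m

Choose R_Y as the redundant. The primary structure is the cantilever fixed at X.
Free-end deflection of the primary structure under the applied loading (downward +):
  point load 159.2 at a = 3.8: Pa²(3L − a)/(6EI) = 11647/EI
Flexibility coefficient — unit upward force at Y: δ_{YY} = L³/(3EI) = 493.8/EI.
The prop prevents deflection at Y: R_Y = δ_0/δ_{YY} = 11647/493.8 = 23.59 kN.
Moment equilibrium about X: M_X = Σ(load moments about X) − R_Y·L = 605 − 23.59×11.4 = 336.1 kN·m.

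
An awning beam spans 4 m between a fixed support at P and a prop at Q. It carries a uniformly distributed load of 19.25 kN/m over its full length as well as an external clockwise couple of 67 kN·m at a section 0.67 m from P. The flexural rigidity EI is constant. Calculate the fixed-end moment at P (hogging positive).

M_P = 74.65 kN·m

Remove the prop at Q; the released (primary) structure is a cantilever built in at P.
Free-end deflection of the primary structure under the applied loading (downward +):
  UDL 19.25: wL⁴/(8EI) = 616/EI
  clockwise couple 67 at a = 0.67: M₀a(2L − a)/(2EI) = 164.5/EI
  δ_0 = 780.5/EI
Flexibility coefficient — unit upward force at Q: δ_{QQ} = L³/(3EI) = 21.33/EI.
The prop prevents deflection at Q: R_Q = δ_0/δ_{QQ} = 780.5/21.33 = 36.59 kN.
Moment equilibrium about P: M_P = Σ(load moments about P) − R_Q·L = 221 − 36.59×4 = 74.65 kN·m.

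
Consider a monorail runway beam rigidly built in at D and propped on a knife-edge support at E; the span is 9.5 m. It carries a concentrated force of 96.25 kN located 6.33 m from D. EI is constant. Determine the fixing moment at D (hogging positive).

Release the roller at E. Primary structure: cantilever fixed at D.
Deflection at E on the released cantilever, summing each load's contribution:
  point load 96.25 at a = 6.33: Pa²(3L − a)/(6EI) = 14250/EI
Tip deflection under a unit load at E: L³/(3EI) = 285.8/EI.
Compatibility at E: δ_0 − R_E·δ_{EE} = 0, so R_E = 14250/285.8 = 49.86 kN.
Moment equilibrium about D: M_D = Σ(load moments about D) − R_E·L = 609.3 − 49.86×9.5 = 135.6 kN·m.

M_D = 135.6 kN·m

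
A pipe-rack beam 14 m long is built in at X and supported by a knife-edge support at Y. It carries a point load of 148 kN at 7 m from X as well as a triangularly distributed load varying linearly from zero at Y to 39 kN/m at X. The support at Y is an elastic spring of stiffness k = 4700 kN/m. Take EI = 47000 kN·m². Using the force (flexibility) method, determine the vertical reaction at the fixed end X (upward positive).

Remove the prop at Y; the released (primary) structure is a cantilever built in at X.
Primary-structure tip deflection at Y by superposition:
  point load 148 at a = 7: Pa²(3L − a)/(6EI) = 42303/EI
  triangular load, peak 39 at the fixed end: w₀L⁴/(30EI) = 49941/EI
  δ_0 = 92244/EI
Flexibility coefficient — unit upward force at Y: δ_{YY} = L³/(3EI) = 914.7/EI.
With EI = 47000 kN·m²: δ_0 = 1.9626 m and δ_{YY} = 0.019461 m/kN.
Compatibility — the spring shortens by R_Y/k under the reaction it provides: δ_0 − R_Y·δ_{YY} = R_Y/k. With 1/k = 0.000213 m/kN, R_Y = δ_0 / (δ_{YY} + 1/k) = 1.9626 / (0.019461 + 0.000213) = 99.76 kN.
Vertical equilibrium: R_X = ΣP − R_Y = 421 − 99.76 = 321.2 kN.

R_X = 321.2 kN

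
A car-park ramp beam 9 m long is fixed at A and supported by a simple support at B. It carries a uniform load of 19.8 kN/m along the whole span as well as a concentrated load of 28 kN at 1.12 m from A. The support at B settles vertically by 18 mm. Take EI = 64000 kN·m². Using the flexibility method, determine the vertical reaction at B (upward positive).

Take the reaction at B as the redundant and release it; the primary structure is a cantilever fixed at A.
Deflection at B on the released cantilever, summing each load's contribution:
  UDL 19.8: wL⁴/(8EI) = 16238/EI
  point load 28 at a = 1.12: Pa²(3L − a)/(6EI) = 151.5/EI
  δ_0 = 16390/EI
Flexibility coefficient — unit upward force at B: δ_{BB} = L³/(3EI) = 243/EI.
With EI = 64000 kN·m²: δ_0 = 0.25609 m and δ_{BB} = 0.003797 m/kN.
Compatibility — the beam at B must follow the support down by 0.018 m: δ_0 − R_B·δ_{BB} = 0.018, so R_B = (0.25609 − 0.018)/0.003797 = 62.71 kN.

R_B = 62.71 kN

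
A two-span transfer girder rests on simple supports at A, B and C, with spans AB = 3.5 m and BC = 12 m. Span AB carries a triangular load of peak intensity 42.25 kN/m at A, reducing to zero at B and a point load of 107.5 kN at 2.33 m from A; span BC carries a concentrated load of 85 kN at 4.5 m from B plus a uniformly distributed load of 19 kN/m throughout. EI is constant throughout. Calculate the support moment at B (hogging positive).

M_B = 437.7 kN·m

Release continuity at B by inserting a hinge; the redundant is the internal moment M_B. The primary structure is two simply-supported spans AB and BC.
End slopes at the hinge B, treating each span as simply supported:
  span AB: triangular load, peak 42.25: 7w₀L³/(360EI) = 35.22/EI
  span AB: point load 107.5 at a = 2.33: Pab(L + a)/(6LEI) = 81.36/EI
  span BC: point load 85 at a = 4.5: Pab(L + b)/(6LEI) = 777/EI
  span BC: UDL 19: wL³/(24EI) = 1368/EI
  relative rotation θ_0 = (116.6 + 2145)/EI = 2262/EI
A unit hogging moment at B produces rotation L₁/(3EI) + L₂/(3EI) = 5.167/EI.
Slope continuity at B: θ_0 = M_B·5.167/EI, so M_B = 2262/5.167 = 437.7 kN·m (hogging).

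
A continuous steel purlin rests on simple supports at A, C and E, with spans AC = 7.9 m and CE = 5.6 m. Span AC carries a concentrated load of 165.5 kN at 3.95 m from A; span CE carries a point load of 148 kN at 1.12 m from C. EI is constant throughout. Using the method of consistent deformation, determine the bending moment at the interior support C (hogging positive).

Release continuity at C by inserting a hinge; the redundant is the internal moment M_C. The primary structure is two simply-supported spans AC and CE.
Rotations at C on the released spans (each span's end-slope, ×1/EI):
  span AC: point load 165.5 at a = 3.95: Pab(L + a)/(6LEI) = 645.6/EI
  span CE: point load 148 at a = 1.12: Pab(L + b)/(6LEI) = 222.8/EI
  relative rotation θ_0 = (645.6 + 222.8)/EI = 868.3/EI
A unit hogging moment at C produces rotation L₁/(3EI) + L₂/(3EI) = 4.5/EI.
Slope continuity at C: θ_0 = M_C·4.5/EI, so M_C = 868.3/4.5 = 193 kN·m (hogging).

M_C = 193 kN·m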